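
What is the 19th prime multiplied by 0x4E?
Convert the 19th prime (prime index) → 67 (decimal)
Convert 0x4E (hexadecimal) → 4×16 + 14 = 78 (decimal)
Compute 67 × 78 = 5226
5226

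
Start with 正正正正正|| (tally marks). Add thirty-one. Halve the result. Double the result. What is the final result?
Convert 正正正正正|| (tally marks) → 5 + 5 + 5 + 5 + 5 + 2 = 27 (decimal)
Start: 27
Convert thirty-one (English words) → 31 (decimal)
27 + 31 = 58
58 ÷ 2 = 29
29 × 2 = 58
58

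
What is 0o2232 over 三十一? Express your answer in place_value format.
Convert 0o2232 (octal) → 2×512 + 2×64 + 3×8 + 2 = 1178 (decimal)
Convert 三十一 (Chinese numeral) → 3×10 + 1 = 31 (decimal)
Compute 1178 ÷ 31 = 38
Convert 38 (decimal) → 38 = 3×10 + 8 → 3 tens, 8 ones (place-value notation)
3 tens, 8 ones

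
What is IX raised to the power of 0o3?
Convert IX (Roman numeral) → 9 (decimal)
Convert 0o3 (octal) → 3 (decimal)
Compute 9 ^ 3 = 729
729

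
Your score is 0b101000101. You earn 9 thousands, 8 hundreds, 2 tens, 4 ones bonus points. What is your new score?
Convert 0b101000101 (binary) → 256 + 64 + 4 + 1 = 325 (decimal)
Convert 9 thousands, 8 hundreds, 2 tens, 4 ones (place-value notation) → 9×1000 + 8×100 + 2×10 + 4 = 9824 (decimal)
Compute 325 + 9824 = 10149
10149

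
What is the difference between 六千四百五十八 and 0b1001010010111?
Convert 六千四百五十八 (Chinese numeral) → 6×1000 + 4×100 + 5×10 + 8 = 6458 (decimal)
Convert 0b1001010010111 (binary) → 4096 + 512 + 128 + 16 + 4 + 2 + 1 = 4759 (decimal)
Difference: |6458 - 4759| = 1699
1699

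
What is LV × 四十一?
Convert LV (Roman numeral) → 50 + 5 = 55 (decimal)
Convert 四十一 (Chinese numeral) → 4×10 + 1 = 41 (decimal)
Compute 55 × 41 = 2255
2255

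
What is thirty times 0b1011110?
Convert thirty (English words) → 30 (decimal)
Convert 0b1011110 (binary) → 64 + 16 + 8 + 4 + 2 = 94 (decimal)
Compute 30 × 94 = 2820
2820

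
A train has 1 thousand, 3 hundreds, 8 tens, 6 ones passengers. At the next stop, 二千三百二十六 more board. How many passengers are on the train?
Convert 1 thousand, 3 hundreds, 8 tens, 6 ones (place-value notation) → 1×1000 + 3×100 + 8×10 + 6 = 1386 (decimal)
Convert 二千三百二十六 (Chinese numeral) → 2×1000 + 3×100 + 2×10 + 6 = 2326 (decimal)
Compute 1386 + 2326 = 3712
3712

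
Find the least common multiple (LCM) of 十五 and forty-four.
Convert 十五 (Chinese numeral) → 1×10 + 5 = 15 (decimal)
Convert forty-four (English words) → 44 (decimal)
Compute lcm(15, 44) = 660
660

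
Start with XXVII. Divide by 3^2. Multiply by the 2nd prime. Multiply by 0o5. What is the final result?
Convert XXVII (Roman numeral) → 10 + 10 + 5 + 1 + 1 = 27 (decimal)
Start: 27
Convert 3^2 (power) → 9 (decimal)
27 ÷ 9 = 3
Convert the 2nd prime (prime index) → 3 (decimal)
3 × 3 = 9
Convert 0o5 (octal) → 5 (decimal)
9 × 5 = 45
45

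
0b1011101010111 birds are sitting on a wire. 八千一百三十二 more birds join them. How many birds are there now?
Convert 0b1011101010111 (binary) → 4096 + 1024 + 512 + 256 + 64 + 16 + 4 + 2 + 1 = 5975 (decimal)
Convert 八千一百三十二 (Chinese numeral) → 8×1000 + 1×100 + 3×10 + 2 = 8132 (decimal)
Compute 5975 + 8132 = 14107
14107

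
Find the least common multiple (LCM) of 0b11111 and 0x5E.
Convert 0b11111 (binary) → 16 + 8 + 4 + 2 + 1 = 31 (decimal)
Convert 0x5E (hexadecimal) → 5×16 + 14 = 94 (decimal)
Compute lcm(31, 94) = 2914
2914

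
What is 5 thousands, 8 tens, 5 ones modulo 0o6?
Convert 5 thousands, 8 tens, 5 ones (place-value notation) → 5×1000 + 8×10 + 5 = 5085 (decimal)
Convert 0o6 (octal) → 6 (decimal)
Compute 5085 mod 6 = 3
3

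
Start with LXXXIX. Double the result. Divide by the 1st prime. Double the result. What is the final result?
Convert LXXXIX (Roman numeral) → 50 + 10 + 10 + 10 + 9 = 89 (decimal)
Start: 89
89 × 2 = 178
Convert the 1st prime (prime index) → 2 (decimal)
178 ÷ 2 = 89
89 × 2 = 178
178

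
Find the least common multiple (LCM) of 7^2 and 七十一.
Convert 7^2 (power) → 49 (decimal)
Convert 七十一 (Chinese numeral) → 7×10 + 1 = 71 (decimal)
Compute lcm(49, 71) = 3479
3479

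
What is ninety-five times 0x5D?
Convert ninety-five (English words) → 95 (decimal)
Convert 0x5D (hexadecimal) → 5×16 + 13 = 93 (decimal)
Compute 95 × 93 = 8835
8835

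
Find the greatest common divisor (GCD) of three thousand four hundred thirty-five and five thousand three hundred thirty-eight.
Convert three thousand four hundred thirty-five (English words) → 3×1000 + 4×100 + 35 = 3435 (decimal)
Convert five thousand three hundred thirty-eight (English words) → 5×1000 + 3×100 + 38 = 5338 (decimal)
Compute gcd(3435, 5338) = 1
1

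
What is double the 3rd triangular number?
The 3rd triangular number = 3×4/2 = 6
Compute 6 × 2 = 12
12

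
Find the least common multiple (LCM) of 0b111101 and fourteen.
Convert 0b111101 (binary) → 32 + 16 + 8 + 4 + 1 = 61 (decimal)
Convert fourteen (English words) → 14 (decimal)
Compute lcm(61, 14) = 854
854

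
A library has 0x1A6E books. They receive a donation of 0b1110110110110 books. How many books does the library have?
Convert 0x1A6E (hexadecimal) → 1×4096 + 10×256 + 6×16 + 14 = 6766 (decimal)
Convert 0b1110110110110 (binary) → 4096 + 2048 + 1024 + 256 + 128 + 32 + 16 + 4 + 2 = 7606 (decimal)
Compute 6766 + 7606 = 14372
14372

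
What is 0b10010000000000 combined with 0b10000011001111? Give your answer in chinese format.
Convert 0b10010000000000 (binary) → 8192 + 1024 = 9216 (decimal)
Convert 0b10000011001111 (binary) → 8192 + 128 + 64 + 8 + 4 + 2 + 1 = 8399 (decimal)
Compute 9216 + 8399 = 17615
Convert 17615 (decimal) → 17615 = 1×10000 + 7×1000 + 6×100 + 1×10 + 5 → 一万七千六百一十五 (Chinese numeral)
一万七千六百一十五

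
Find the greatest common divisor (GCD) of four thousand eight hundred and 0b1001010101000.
Convert four thousand eight hundred (English words) → 4×1000 + 8×100 = 4800 (decimal)
Convert 0b1001010101000 (binary) → 4096 + 512 + 128 + 32 + 8 = 4776 (decimal)
Compute gcd(4800, 4776) = 24
24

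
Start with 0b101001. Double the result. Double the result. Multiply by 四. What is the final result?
Convert 0b101001 (binary) → 32 + 8 + 1 = 41 (decimal)
Start: 41
41 × 2 = 82
82 × 2 = 164
Convert 四 (Chinese numeral) → 4 (decimal)
164 × 4 = 656
656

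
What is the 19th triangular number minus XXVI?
The 19th triangular number = 19×20/2 = 190
Convert XXVI (Roman numeral) → 10 + 10 + 5 + 1 = 26 (decimal)
Compute 190 - 26 = 164
164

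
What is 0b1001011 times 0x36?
Convert 0b1001011 (binary) → 64 + 8 + 2 + 1 = 75 (decimal)
Convert 0x36 (hexadecimal) → 3×16 + 6 = 54 (decimal)
Compute 75 × 54 = 4050
4050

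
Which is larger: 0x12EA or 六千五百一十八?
Convert 0x12EA (hexadecimal) → 1×4096 + 2×256 + 14×16 + 10 = 4842 (decimal)
Convert 六千五百一十八 (Chinese numeral) → 6×1000 + 5×100 + 1×10 + 8 = 6518 (decimal)
Compare 4842 vs 6518: larger = 6518
6518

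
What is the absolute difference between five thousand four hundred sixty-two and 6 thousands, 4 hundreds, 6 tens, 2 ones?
Convert five thousand four hundred sixty-two (English words) → 5×1000 + 4×100 + 62 = 5462 (decimal)
Convert 6 thousands, 4 hundreds, 6 tens, 2 ones (place-value notation) → 6×1000 + 4×100 + 6×10 + 2 = 6462 (decimal)
Compute |5462 - 6462| = 1000
1000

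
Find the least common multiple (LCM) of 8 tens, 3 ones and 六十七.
Convert 8 tens, 3 ones (place-value notation) → 8×10 + 3 = 83 (decimal)
Convert 六十七 (Chinese numeral) → 6×10 + 7 = 67 (decimal)
Compute lcm(83, 67) = 5561
5561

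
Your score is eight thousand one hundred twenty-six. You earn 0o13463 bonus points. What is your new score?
Convert eight thousand one hundred twenty-six (English words) → 8×1000 + 1×100 + 26 = 8126 (decimal)
Convert 0o13463 (octal) → 1×4096 + 3×512 + 4×64 + 6×8 + 3 = 5939 (decimal)
Compute 8126 + 5939 = 14065
14065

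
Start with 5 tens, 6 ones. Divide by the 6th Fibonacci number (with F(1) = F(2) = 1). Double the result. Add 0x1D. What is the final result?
Convert 5 tens, 6 ones (place-value notation) → 5×10 + 6 = 56 (decimal)
Start: 56
Convert the 6th Fibonacci number (with F(1) = F(2) = 1) (Fibonacci index) → 1, 1, 2, 3, 5, 8 → 8 (decimal)
56 ÷ 8 = 7
7 × 2 = 14
Convert 0x1D (hexadecimal) → 1×16 + 13 = 29 (decimal)
14 + 29 = 43
43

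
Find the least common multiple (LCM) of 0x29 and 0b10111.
Convert 0x29 (hexadecimal) → 2×16 + 9 = 41 (decimal)
Convert 0b10111 (binary) → 16 + 4 + 2 + 1 = 23 (decimal)
Compute lcm(41, 23) = 943
943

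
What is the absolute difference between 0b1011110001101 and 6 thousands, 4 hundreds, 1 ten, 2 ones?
Convert 0b1011110001101 (binary) → 4096 + 1024 + 512 + 256 + 128 + 8 + 4 + 1 = 6029 (decimal)
Convert 6 thousands, 4 hundreds, 1 ten, 2 ones (place-value notation) → 6×1000 + 4×100 + 1×10 + 2 = 6412 (decimal)
Compute |6029 - 6412| = 383
383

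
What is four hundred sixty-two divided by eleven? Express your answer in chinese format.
Convert four hundred sixty-two (English words) → 4×100 + 62 = 462 (decimal)
Convert eleven (English words) → 11 (decimal)
Compute 462 ÷ 11 = 42
Convert 42 (decimal) → 42 = 4×10 + 2 → 四十二 (Chinese numeral)
四十二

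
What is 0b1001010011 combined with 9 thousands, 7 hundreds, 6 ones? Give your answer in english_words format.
Convert 0b1001010011 (binary) → 512 + 64 + 16 + 2 + 1 = 595 (decimal)
Convert 9 thousands, 7 hundreds, 6 ones (place-value notation) → 9×1000 + 7×100 + 6 = 9706 (decimal)
Compute 595 + 9706 = 10301
Convert 10301 (decimal) → 10301 = 10×1000 + 3×100 + 1 → ten thousand three hundred one (English words)
ten thousand three hundred one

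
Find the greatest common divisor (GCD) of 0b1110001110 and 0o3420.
Convert 0b1110001110 (binary) → 512 + 256 + 128 + 8 + 4 + 2 = 910 (decimal)
Convert 0o3420 (octal) → 3×512 + 4×64 + 2×8 = 1808 (decimal)
Compute gcd(910, 1808) = 2
2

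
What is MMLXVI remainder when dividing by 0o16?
Convert MMLXVI (Roman numeral) → 1000 + 1000 + 50 + 10 + 5 + 1 = 2066 (decimal)
Convert 0o16 (octal) → 1×8 + 6 = 14 (decimal)
Compute 2066 mod 14 = 8
8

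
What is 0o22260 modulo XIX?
Convert 0o22260 (octal) → 2×4096 + 2×512 + 2×64 + 6×8 = 9392 (decimal)
Convert XIX (Roman numeral) → 10 + 9 = 19 (decimal)
Compute 9392 mod 19 = 6
6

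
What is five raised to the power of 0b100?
Convert five (English words) → 5 (decimal)
Convert 0b100 (binary) → 4 (decimal)
Compute 5 ^ 4 = 625
625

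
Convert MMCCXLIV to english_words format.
Convert MMCCXLIV (Roman numeral) → 1000 + 1000 + 100 + 100 + 40 + 4 = 2244 (decimal)
Convert 2244 (decimal) → 2244 = 2×1000 + 2×100 + 44 → two thousand two hundred forty-four (English words)
two thousand two hundred forty-four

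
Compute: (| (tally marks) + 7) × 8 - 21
Convert | (tally marks) → 1 (decimal)
Expression in decimal: (1 + 7) × 8 - 21
Parentheses first: 1 + 7 = 8
Multiply: 8 × 8 = 64
Subtract: 64 - 21 = 43
43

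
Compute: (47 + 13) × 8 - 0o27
Convert 0o27 (octal) → 2×8 + 7 = 23 (decimal)
Expression in decimal: (47 + 13) × 8 - 23
Parentheses first: 47 + 13 = 60
Multiply: 60 × 8 = 480
Subtract: 480 - 23 = 457
457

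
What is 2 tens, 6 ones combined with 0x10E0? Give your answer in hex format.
Convert 2 tens, 6 ones (place-value notation) → 2×10 + 6 = 26 (decimal)
Convert 0x10E0 (hexadecimal) → 1×4096 + 14×16 = 4320 (decimal)
Compute 26 + 4320 = 4346
Convert 4346 (decimal) → 4346 = 1×4096 + 15×16 + 10 → 0x10FA (hexadecimal)
0x10FA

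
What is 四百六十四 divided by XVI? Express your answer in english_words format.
Convert 四百六十四 (Chinese numeral) → 4×100 + 6×10 + 4 = 464 (decimal)
Convert XVI (Roman numeral) → 10 + 5 + 1 = 16 (decimal)
Compute 464 ÷ 16 = 29
Convert 29 (decimal) → twenty-nine (English words)
twenty-nine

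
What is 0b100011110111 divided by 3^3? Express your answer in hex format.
Convert 0b100011110111 (binary) → 2048 + 128 + 64 + 32 + 16 + 4 + 2 + 1 = 2295 (decimal)
Convert 3^3 (power) → 27 (decimal)
Compute 2295 ÷ 27 = 85
Convert 85 (decimal) → 85 = 5×16 + 5 → 0x55 (hexadecimal)
0x55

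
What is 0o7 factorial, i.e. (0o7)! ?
Convert 0o7 (octal) → 7 (decimal)
Compute 7! = 5040
5040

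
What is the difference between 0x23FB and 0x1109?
Convert 0x23FB (hexadecimal) → 2×4096 + 3×256 + 15×16 + 11 = 9211 (decimal)
Convert 0x1109 (hexadecimal) → 1×4096 + 1×256 + 9 = 4361 (decimal)
Difference: |9211 - 4361| = 4850
4850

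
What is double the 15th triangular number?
The 15th triangular number = 15×16/2 = 120
Compute 120 × 2 = 240
240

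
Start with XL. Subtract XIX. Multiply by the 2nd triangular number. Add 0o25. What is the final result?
Convert XL (Roman numeral) → 40 (decimal)
Start: 40
Convert XIX (Roman numeral) → 10 + 9 = 19 (decimal)
40 - 19 = 21
Convert the 2nd triangular number (triangular index) → 2×3/2 = 3 (decimal)
21 × 3 = 63
Convert 0o25 (octal) → 2×8 + 5 = 21 (decimal)
63 + 21 = 84
84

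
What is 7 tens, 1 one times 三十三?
Convert 7 tens, 1 one (place-value notation) → 7×10 + 1 = 71 (decimal)
Convert 三十三 (Chinese numeral) → 3×10 + 3 = 33 (decimal)
Compute 71 × 33 = 2343
2343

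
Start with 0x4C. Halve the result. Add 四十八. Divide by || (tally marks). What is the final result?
Convert 0x4C (hexadecimal) → 4×16 + 12 = 76 (decimal)
Start: 76
76 ÷ 2 = 38
Convert 四十八 (Chinese numeral) → 4×10 + 8 = 48 (decimal)
38 + 48 = 86
Convert || (tally marks) → 2 (decimal)
86 ÷ 2 = 43
43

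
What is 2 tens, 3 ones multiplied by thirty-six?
Convert 2 tens, 3 ones (place-value notation) → 2×10 + 3 = 23 (decimal)
Convert thirty-six (English words) → 36 (decimal)
Compute 23 × 36 = 828
828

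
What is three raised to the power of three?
Convert three (English words) → 3 (decimal)
Convert three (English words) → 3 (decimal)
Compute 3 ^ 3 = 27
27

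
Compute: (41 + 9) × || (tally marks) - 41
Convert || (tally marks) → 2 (decimal)
Expression in decimal: (41 + 9) × 2 - 41
Parentheses first: 41 + 9 = 50
Multiply: 50 × 2 = 100
Subtract: 100 - 41 = 59
59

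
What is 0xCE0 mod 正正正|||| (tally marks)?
Convert 0xCE0 (hexadecimal) → 12×256 + 14×16 = 3296 (decimal)
Convert 正正正|||| (tally marks) → 5 + 5 + 5 + 4 = 19 (decimal)
Compute 3296 mod 19 = 9
9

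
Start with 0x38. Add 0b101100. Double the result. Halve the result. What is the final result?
Convert 0x38 (hexadecimal) → 3×16 + 8 = 56 (decimal)
Start: 56
Convert 0b101100 (binary) → 32 + 8 + 4 = 44 (decimal)
56 + 44 = 100
100 × 2 = 200
200 ÷ 2 = 100
100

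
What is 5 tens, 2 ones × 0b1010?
Convert 5 tens, 2 ones (place-value notation) → 5×10 + 2 = 52 (decimal)
Convert 0b1010 (binary) → 8 + 2 = 10 (decimal)
Compute 52 × 10 = 520
520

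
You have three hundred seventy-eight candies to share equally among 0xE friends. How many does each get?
Convert three hundred seventy-eight (English words) → 3×100 + 78 = 378 (decimal)
Convert 0xE (hexadecimal) → 14 (decimal)
Compute 378 ÷ 14 = 27
27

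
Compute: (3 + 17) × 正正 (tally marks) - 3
Convert 正正 (tally marks) → 5 + 5 = 10 (decimal)
Expression in decimal: (3 + 17) × 10 - 3
Parentheses first: 3 + 17 = 20
Multiply: 20 × 10 = 200
Subtract: 200 - 3 = 197
197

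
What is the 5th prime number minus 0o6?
The 5th prime number = 11
Convert 0o6 (octal) → 6 (decimal)
Compute 11 - 6 = 5
5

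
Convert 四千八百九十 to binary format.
Convert 四千八百九十 (Chinese numeral) → 4×1000 + 8×100 + 9×10 = 4890 (decimal)
Convert 4890 (decimal) → 4890 = 4096 + 512 + 256 + 16 + 8 + 2 → 0b1001100011010 (binary)
0b1001100011010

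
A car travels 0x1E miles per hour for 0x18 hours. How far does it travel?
Convert 0x1E (hexadecimal) → 1×16 + 14 = 30 (decimal)
Convert 0x18 (hexadecimal) → 1×16 + 8 = 24 (decimal)
Compute 30 × 24 = 720
720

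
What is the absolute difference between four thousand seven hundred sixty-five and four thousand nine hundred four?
Convert four thousand seven hundred sixty-five (English words) → 4×1000 + 7×100 + 65 = 4765 (decimal)
Convert four thousand nine hundred four (English words) → 4×1000 + 9×100 + 4 = 4904 (decimal)
Compute |4765 - 4904| = 139
139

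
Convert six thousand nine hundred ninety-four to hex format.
Convert six thousand nine hundred ninety-four (English words) → 6×1000 + 9×100 + 94 = 6994 (decimal)
Convert 6994 (decimal) → 6994 = 1×4096 + 11×256 + 5×16 + 2 → 0x1B52 (hexadecimal)
0x1B52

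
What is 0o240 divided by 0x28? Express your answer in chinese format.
Convert 0o240 (octal) → 2×64 + 4×8 = 160 (decimal)
Convert 0x28 (hexadecimal) → 2×16 + 8 = 40 (decimal)
Compute 160 ÷ 40 = 4
Convert 4 (decimal) → 四 (Chinese numeral)
四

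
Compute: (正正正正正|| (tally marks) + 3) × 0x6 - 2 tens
Convert 正正正正正|| (tally marks) → 5 + 5 + 5 + 5 + 5 + 2 = 27 (decimal)
Convert 0x6 (hexadecimal) → 6 (decimal)
Convert 2 tens (place-value notation) → 2×10 = 20 (decimal)
Expression in decimal: (27 + 3) × 6 - 20
Parentheses first: 27 + 3 = 30
Multiply: 30 × 6 = 180
Subtract: 180 - 20 = 160
160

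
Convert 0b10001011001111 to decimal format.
Convert 0b10001011001111 (binary) → 8192 + 512 + 128 + 64 + 8 + 4 + 2 + 1 = 8911 (decimal)
8911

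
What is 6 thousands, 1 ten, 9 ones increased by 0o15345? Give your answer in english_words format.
Convert 6 thousands, 1 ten, 9 ones (place-value notation) → 6×1000 + 1×10 + 9 = 6019 (decimal)
Convert 0o15345 (octal) → 1×4096 + 5×512 + 3×64 + 4×8 + 5 = 6885 (decimal)
Compute 6019 + 6885 = 12904
Convert 12904 (decimal) → 12904 = 12×1000 + 9×100 + 4 → twelve thousand nine hundred four (English words)
twelve thousand nine hundred four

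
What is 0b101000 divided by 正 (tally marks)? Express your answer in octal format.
Convert 0b101000 (binary) → 32 + 8 = 40 (decimal)
Convert 正 (tally marks) → 5 (decimal)
Compute 40 ÷ 5 = 8
Convert 8 (decimal) → 8 = 1×8 → 0o10 (octal)
0o10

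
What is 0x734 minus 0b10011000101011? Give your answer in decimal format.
Convert 0x734 (hexadecimal) → 7×256 + 3×16 + 4 = 1844 (decimal)
Convert 0b10011000101011 (binary) → 8192 + 1024 + 512 + 32 + 8 + 2 + 1 = 9771 (decimal)
Compute 1844 - 9771 = -7927
-7927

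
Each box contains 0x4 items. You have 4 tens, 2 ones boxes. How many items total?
Convert 0x4 (hexadecimal) → 4 (decimal)
Convert 4 tens, 2 ones (place-value notation) → 4×10 + 2 = 42 (decimal)
Compute 4 × 42 = 168
168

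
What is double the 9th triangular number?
The 9th triangular number = 9×10/2 = 45
Compute 45 × 2 = 90
90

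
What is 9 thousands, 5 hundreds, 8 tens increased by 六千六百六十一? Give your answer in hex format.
Convert 9 thousands, 5 hundreds, 8 tens (place-value notation) → 9×1000 + 5×100 + 8×10 = 9580 (decimal)
Convert 六千六百六十一 (Chinese numeral) → 6×1000 + 6×100 + 6×10 + 1 = 6661 (decimal)
Compute 9580 + 6661 = 16241
Convert 16241 (decimal) → 16241 = 3×4096 + 15×256 + 7×16 + 1 → 0x3F71 (hexadecimal)
0x3F71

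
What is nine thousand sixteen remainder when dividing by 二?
Convert nine thousand sixteen (English words) → 9×1000 + 16 = 9016 (decimal)
Convert 二 (Chinese numeral) → 2 (decimal)
Compute 9016 mod 2 = 0
0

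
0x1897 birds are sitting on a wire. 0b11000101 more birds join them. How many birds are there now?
Convert 0x1897 (hexadecimal) → 1×4096 + 8×256 + 9×16 + 7 = 6295 (decimal)
Convert 0b11000101 (binary) → 128 + 64 + 4 + 1 = 197 (decimal)
Compute 6295 + 197 = 6492
6492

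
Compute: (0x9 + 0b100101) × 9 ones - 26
Convert 0x9 (hexadecimal) → 9 (decimal)
Convert 0b100101 (binary) → 32 + 4 + 1 = 37 (decimal)
Convert 9 ones (place-value notation) → 9 (decimal)
Expression in decimal: (9 + 37) × 9 - 26
Parentheses first: 9 + 37 = 46
Multiply: 46 × 9 = 414
Subtract: 414 - 26 = 388
388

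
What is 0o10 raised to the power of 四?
Convert 0o10 (octal) → 1×8 = 8 (decimal)
Convert 四 (Chinese numeral) → 4 (decimal)
Compute 8 ^ 4 = 4096
4096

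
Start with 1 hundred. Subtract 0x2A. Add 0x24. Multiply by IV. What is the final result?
Convert 1 hundred (place-value notation) → 1×100 = 100 (decimal)
Start: 100
Convert 0x2A (hexadecimal) → 2×16 + 10 = 42 (decimal)
100 - 42 = 58
Convert 0x24 (hexadecimal) → 2×16 + 4 = 36 (decimal)
58 + 36 = 94
Convert IV (Roman numeral) → 4 (decimal)
94 × 4 = 376
376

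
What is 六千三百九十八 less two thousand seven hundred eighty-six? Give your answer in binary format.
Convert 六千三百九十八 (Chinese numeral) → 6×1000 + 3×100 + 9×10 + 8 = 6398 (decimal)
Convert two thousand seven hundred eighty-six (English words) → 2×1000 + 7×100 + 86 = 2786 (decimal)
Compute 6398 - 2786 = 3612
Convert 3612 (decimal) → 3612 = 2048 + 1024 + 512 + 16 + 8 + 4 → 0b111000011100 (binary)
0b111000011100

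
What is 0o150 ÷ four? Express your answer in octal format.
Convert 0o150 (octal) → 1×64 + 5×8 = 104 (decimal)
Convert four (English words) → 4 (decimal)
Compute 104 ÷ 4 = 26
Convert 26 (decimal) → 26 = 3×8 + 2 → 0o32 (octal)
0o32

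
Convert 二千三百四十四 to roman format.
Convert 二千三百四十四 (Chinese numeral) → 2×1000 + 3×100 + 4×10 + 4 = 2344 (decimal)
Convert 2344 (decimal) → 2344 = 1000 + 1000 + 100 + 100 + 100 + 40 + 4 → MMCCCXLIV (Roman numeral)
MMCCCXLIV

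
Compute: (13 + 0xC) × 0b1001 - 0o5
Convert 0xC (hexadecimal) → 12 (decimal)
Convert 0b1001 (binary) → 8 + 1 = 9 (decimal)
Convert 0o5 (octal) → 5 (decimal)
Expression in decimal: (13 + 12) × 9 - 5
Parentheses first: 13 + 12 = 25
Multiply: 25 × 9 = 225
Subtract: 225 - 5 = 220
220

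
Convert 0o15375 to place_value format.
Convert 0o15375 (octal) → 1×4096 + 5×512 + 3×64 + 7×8 + 5 = 6909 (decimal)
Convert 6909 (decimal) → 6909 = 6×1000 + 9×100 + 9 → 6 thousands, 9 hundreds, 9 ones (place-value notation)
6 thousands, 9 hundreds, 9 ones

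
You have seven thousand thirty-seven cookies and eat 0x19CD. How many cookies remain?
Convert seven thousand thirty-seven (English words) → 7×1000 + 37 = 7037 (decimal)
Convert 0x19CD (hexadecimal) → 1×4096 + 9×256 + 12×16 + 13 = 6605 (decimal)
Compute 7037 - 6605 = 432
432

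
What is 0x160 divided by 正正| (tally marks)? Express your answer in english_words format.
Convert 0x160 (hexadecimal) → 1×256 + 6×16 = 352 (decimal)
Convert 正正| (tally marks) → 5 + 5 + 1 = 11 (decimal)
Compute 352 ÷ 11 = 32
Convert 32 (decimal) → thirty-two (English words)
thirty-two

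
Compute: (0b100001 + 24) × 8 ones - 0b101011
Convert 0b100001 (binary) → 32 + 1 = 33 (decimal)
Convert 8 ones (place-value notation) → 8 (decimal)
Convert 0b101011 (binary) → 32 + 8 + 2 + 1 = 43 (decimal)
Expression in decimal: (33 + 24) × 8 - 43
Parentheses first: 33 + 24 = 57
Multiply: 57 × 8 = 456
Subtract: 456 - 43 = 413
413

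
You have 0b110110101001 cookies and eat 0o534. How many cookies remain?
Convert 0b110110101001 (binary) → 2048 + 1024 + 256 + 128 + 32 + 8 + 1 = 3497 (decimal)
Convert 0o534 (octal) → 5×64 + 3×8 + 4 = 348 (decimal)
Compute 3497 - 348 = 3149
3149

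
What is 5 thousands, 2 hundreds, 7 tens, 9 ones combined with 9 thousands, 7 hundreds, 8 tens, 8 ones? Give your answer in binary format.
Convert 5 thousands, 2 hundreds, 7 tens, 9 ones (place-value notation) → 5×1000 + 2×100 + 7×10 + 9 = 5279 (decimal)
Convert 9 thousands, 7 hundreds, 8 tens, 8 ones (place-value notation) → 9×1000 + 7×100 + 8×10 + 8 = 9788 (decimal)
Compute 5279 + 9788 = 15067
Convert 15067 (decimal) → 15067 = 8192 + 4096 + 2048 + 512 + 128 + 64 + 16 + 8 + 2 + 1 → 0b11101011011011 (binary)
0b11101011011011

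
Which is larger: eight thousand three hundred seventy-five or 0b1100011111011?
Convert eight thousand three hundred seventy-five (English words) → 8×1000 + 3×100 + 75 = 8375 (decimal)
Convert 0b1100011111011 (binary) → 4096 + 2048 + 128 + 64 + 32 + 16 + 8 + 2 + 1 = 6395 (decimal)
Compare 8375 vs 6395: larger = 8375
8375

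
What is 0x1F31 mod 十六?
Convert 0x1F31 (hexadecimal) → 1×4096 + 15×256 + 3×16 + 1 = 7985 (decimal)
Convert 十六 (Chinese numeral) → 1×10 + 6 = 16 (decimal)
Compute 7985 mod 16 = 1
1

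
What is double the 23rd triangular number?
The 23rd triangular number = 23×24/2 = 276
Compute 276 × 2 = 552
552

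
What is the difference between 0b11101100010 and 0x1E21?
Convert 0b11101100010 (binary) → 1024 + 512 + 256 + 64 + 32 + 2 = 1890 (decimal)
Convert 0x1E21 (hexadecimal) → 1×4096 + 14×256 + 2×16 + 1 = 7713 (decimal)
Difference: |1890 - 7713| = 5823
5823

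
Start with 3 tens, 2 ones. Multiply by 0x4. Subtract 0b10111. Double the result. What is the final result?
Convert 3 tens, 2 ones (place-value notation) → 3×10 + 2 = 32 (decimal)
Start: 32
Convert 0x4 (hexadecimal) → 4 (decimal)
32 × 4 = 128
Convert 0b10111 (binary) → 16 + 4 + 2 + 1 = 23 (decimal)
128 - 23 = 105
105 × 2 = 210
210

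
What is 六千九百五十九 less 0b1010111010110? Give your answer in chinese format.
Convert 六千九百五十九 (Chinese numeral) → 6×1000 + 9×100 + 5×10 + 9 = 6959 (decimal)
Convert 0b1010111010110 (binary) → 4096 + 1024 + 256 + 128 + 64 + 16 + 4 + 2 = 5590 (decimal)
Compute 6959 - 5590 = 1369
Convert 1369 (decimal) → 1369 = 1×1000 + 3×100 + 6×10 + 9 → 一千三百六十九 (Chinese numeral)
一千三百六十九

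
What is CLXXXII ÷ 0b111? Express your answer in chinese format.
Convert CLXXXII (Roman numeral) → 100 + 50 + 10 + 10 + 10 + 1 + 1 = 182 (decimal)
Convert 0b111 (binary) → 4 + 2 + 1 = 7 (decimal)
Compute 182 ÷ 7 = 26
Convert 26 (decimal) → 26 = 2×10 + 6 → 二十六 (Chinese numeral)
二十六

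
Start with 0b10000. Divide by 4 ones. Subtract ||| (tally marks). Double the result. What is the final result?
Convert 0b10000 (binary) → 16 (decimal)
Start: 16
Convert 4 ones (place-value notation) → 4 (decimal)
16 ÷ 4 = 4
Convert ||| (tally marks) → 3 (decimal)
4 - 3 = 1
1 × 2 = 2
2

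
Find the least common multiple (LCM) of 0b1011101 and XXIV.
Convert 0b1011101 (binary) → 64 + 16 + 8 + 4 + 1 = 93 (decimal)
Convert XXIV (Roman numeral) → 10 + 10 + 4 = 24 (decimal)
Compute lcm(93, 24) = 744
744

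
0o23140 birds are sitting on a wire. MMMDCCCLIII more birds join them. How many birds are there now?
Convert 0o23140 (octal) → 2×4096 + 3×512 + 1×64 + 4×8 = 9824 (decimal)
Convert MMMDCCCLIII (Roman numeral) → 1000 + 1000 + 1000 + 500 + 100 + 100 + 100 + 50 + 1 + 1 + 1 = 3853 (decimal)
Compute 9824 + 3853 = 13677
13677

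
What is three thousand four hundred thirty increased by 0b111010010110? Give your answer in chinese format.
Convert three thousand four hundred thirty (English words) → 3×1000 + 4×100 + 30 = 3430 (decimal)
Convert 0b111010010110 (binary) → 2048 + 1024 + 512 + 128 + 16 + 4 + 2 = 3734 (decimal)
Compute 3430 + 3734 = 7164
Convert 7164 (decimal) → 7164 = 7×1000 + 1×100 + 6×10 + 4 → 七千一百六十四 (Chinese numeral)
七千一百六十四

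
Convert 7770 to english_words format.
Convert 7770 (decimal) → 7770 = 7×1000 + 7×100 + 70 → seven thousand seven hundred seventy (English words)
seven thousand seven hundred seventy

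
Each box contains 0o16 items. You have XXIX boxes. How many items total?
Convert 0o16 (octal) → 1×8 + 6 = 14 (decimal)
Convert XXIX (Roman numeral) → 10 + 10 + 9 = 29 (decimal)
Compute 14 × 29 = 406
406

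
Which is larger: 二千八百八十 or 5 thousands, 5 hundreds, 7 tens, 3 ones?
Convert 二千八百八十 (Chinese numeral) → 2×1000 + 8×100 + 8×10 = 2880 (decimal)
Convert 5 thousands, 5 hundreds, 7 tens, 3 ones (place-value notation) → 5×1000 + 5×100 + 7×10 + 3 = 5573 (decimal)
Compare 2880 vs 5573: larger = 5573
5573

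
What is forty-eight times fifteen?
Convert forty-eight (English words) → 48 (decimal)
Convert fifteen (English words) → 15 (decimal)
Compute 48 × 15 = 720
720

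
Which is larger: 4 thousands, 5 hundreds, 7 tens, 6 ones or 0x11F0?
Convert 4 thousands, 5 hundreds, 7 tens, 6 ones (place-value notation) → 4×1000 + 5×100 + 7×10 + 6 = 4576 (decimal)
Convert 0x11F0 (hexadecimal) → 1×4096 + 1×256 + 15×16 = 4592 (decimal)
Compare 4576 vs 4592: larger = 4592
4592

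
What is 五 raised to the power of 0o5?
Convert 五 (Chinese numeral) → 5 (decimal)
Convert 0o5 (octal) → 5 (decimal)
Compute 5 ^ 5 = 3125
3125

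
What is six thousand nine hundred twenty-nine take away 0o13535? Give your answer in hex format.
Convert six thousand nine hundred twenty-nine (English words) → 6×1000 + 9×100 + 29 = 6929 (decimal)
Convert 0o13535 (octal) → 1×4096 + 3×512 + 5×64 + 3×8 + 5 = 5981 (decimal)
Compute 6929 - 5981 = 948
Convert 948 (decimal) → 948 = 3×256 + 11×16 + 4 → 0x3B4 (hexadecimal)
0x3B4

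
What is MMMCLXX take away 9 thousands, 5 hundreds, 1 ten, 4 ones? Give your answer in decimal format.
Convert MMMCLXX (Roman numeral) → 1000 + 1000 + 1000 + 100 + 50 + 10 + 10 = 3170 (decimal)
Convert 9 thousands, 5 hundreds, 1 ten, 4 ones (place-value notation) → 9×1000 + 5×100 + 1×10 + 4 = 9514 (decimal)
Compute 3170 - 9514 = -6344
-6344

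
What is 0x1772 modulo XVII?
Convert 0x1772 (hexadecimal) → 1×4096 + 7×256 + 7×16 + 2 = 6002 (decimal)
Convert XVII (Roman numeral) → 10 + 5 + 1 + 1 = 17 (decimal)
Compute 6002 mod 17 = 1
1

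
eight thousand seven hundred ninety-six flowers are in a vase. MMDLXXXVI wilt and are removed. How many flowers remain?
Convert eight thousand seven hundred ninety-six (English words) → 8×1000 + 7×100 + 96 = 8796 (decimal)
Convert MMDLXXXVI (Roman numeral) → 1000 + 1000 + 500 + 50 + 10 + 10 + 10 + 5 + 1 = 2586 (decimal)
Compute 8796 - 2586 = 6210
6210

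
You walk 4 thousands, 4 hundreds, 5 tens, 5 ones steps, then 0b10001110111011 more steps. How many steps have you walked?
Convert 4 thousands, 4 hundreds, 5 tens, 5 ones (place-value notation) → 4×1000 + 4×100 + 5×10 + 5 = 4455 (decimal)
Convert 0b10001110111011 (binary) → 8192 + 512 + 256 + 128 + 32 + 16 + 8 + 2 + 1 = 9147 (decimal)
Compute 4455 + 9147 = 13602
13602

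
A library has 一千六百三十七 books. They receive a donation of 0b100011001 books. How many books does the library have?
Convert 一千六百三十七 (Chinese numeral) → 1×1000 + 6×100 + 3×10 + 7 = 1637 (decimal)
Convert 0b100011001 (binary) → 256 + 16 + 8 + 1 = 281 (decimal)
Compute 1637 + 281 = 1918
1918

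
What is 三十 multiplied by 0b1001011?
Convert 三十 (Chinese numeral) → 3×10 = 30 (decimal)
Convert 0b1001011 (binary) → 64 + 8 + 2 + 1 = 75 (decimal)
Compute 30 × 75 = 2250
2250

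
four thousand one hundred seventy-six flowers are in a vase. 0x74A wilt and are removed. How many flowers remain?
Convert four thousand one hundred seventy-six (English words) → 4×1000 + 1×100 + 76 = 4176 (decimal)
Convert 0x74A (hexadecimal) → 7×256 + 4×16 + 10 = 1866 (decimal)
Compute 4176 - 1866 = 2310
2310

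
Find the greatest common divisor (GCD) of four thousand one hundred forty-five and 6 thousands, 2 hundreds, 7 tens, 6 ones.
Convert four thousand one hundred forty-five (English words) → 4×1000 + 1×100 + 45 = 4145 (decimal)
Convert 6 thousands, 2 hundreds, 7 tens, 6 ones (place-value notation) → 6×1000 + 2×100 + 7×10 + 6 = 6276 (decimal)
Compute gcd(4145, 6276) = 1
1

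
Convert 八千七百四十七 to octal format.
Convert 八千七百四十七 (Chinese numeral) → 8×1000 + 7×100 + 4×10 + 7 = 8747 (decimal)
Convert 8747 (decimal) → 8747 = 2×4096 + 1×512 + 5×8 + 3 → 0o21053 (octal)
0o21053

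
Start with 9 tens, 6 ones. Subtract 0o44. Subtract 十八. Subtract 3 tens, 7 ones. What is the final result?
Convert 9 tens, 6 ones (place-value notation) → 9×10 + 6 = 96 (decimal)
Start: 96
Convert 0o44 (octal) → 4×8 + 4 = 36 (decimal)
96 - 36 = 60
Convert 十八 (Chinese numeral) → 1×10 + 8 = 18 (decimal)
60 - 18 = 42
Convert 3 tens, 7 ones (place-value notation) → 3×10 + 7 = 37 (decimal)
42 - 37 = 5
5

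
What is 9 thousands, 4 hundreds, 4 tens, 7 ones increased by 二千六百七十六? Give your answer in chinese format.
Convert 9 thousands, 4 hundreds, 4 tens, 7 ones (place-value notation) → 9×1000 + 4×100 + 4×10 + 7 = 9447 (decimal)
Convert 二千六百七十六 (Chinese numeral) → 2×1000 + 6×100 + 7×10 + 6 = 2676 (decimal)
Compute 9447 + 2676 = 12123
Convert 12123 (decimal) → 12123 = 1×10000 + 2×1000 + 1×100 + 2×10 + 3 → 一万二千一百二十三 (Chinese numeral)
一万二千一百二十三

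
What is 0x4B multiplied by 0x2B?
Convert 0x4B (hexadecimal) → 4×16 + 11 = 75 (decimal)
Convert 0x2B (hexadecimal) → 2×16 + 11 = 43 (decimal)
Compute 75 × 43 = 3225
3225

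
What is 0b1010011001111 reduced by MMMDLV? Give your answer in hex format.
Convert 0b1010011001111 (binary) → 4096 + 1024 + 128 + 64 + 8 + 4 + 2 + 1 = 5327 (decimal)
Convert MMMDLV (Roman numeral) → 1000 + 1000 + 1000 + 500 + 50 + 5 = 3555 (decimal)
Compute 5327 - 3555 = 1772
Convert 1772 (decimal) → 1772 = 6×256 + 14×16 + 12 → 0x6EC (hexadecimal)
0x6EC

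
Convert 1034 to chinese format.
Convert 1034 (decimal) → 1034 = 1×1000 + 3×10 + 4 → 一千零三十四 (Chinese numeral)
一千零三十四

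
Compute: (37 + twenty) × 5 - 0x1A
Convert twenty (English words) → 20 (decimal)
Convert 0x1A (hexadecimal) → 1×16 + 10 = 26 (decimal)
Expression in decimal: (37 + 20) × 5 - 26
Parentheses first: 37 + 20 = 57
Multiply: 57 × 5 = 285
Subtract: 285 - 26 = 259
259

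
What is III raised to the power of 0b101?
Convert III (Roman numeral) → 1 + 1 + 1 = 3 (decimal)
Convert 0b101 (binary) → 4 + 1 = 5 (decimal)
Compute 3 ^ 5 = 243
243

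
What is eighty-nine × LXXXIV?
Convert eighty-nine (English words) → 89 (decimal)
Convert LXXXIV (Roman numeral) → 50 + 10 + 10 + 10 + 4 = 84 (decimal)
Compute 89 × 84 = 7476
7476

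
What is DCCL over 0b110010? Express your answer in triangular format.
Convert DCCL (Roman numeral) → 500 + 100 + 100 + 50 = 750 (decimal)
Convert 0b110010 (binary) → 32 + 16 + 2 = 50 (decimal)
Compute 750 ÷ 50 = 15
Convert 15 (decimal) → 15 = 5×6/2 → the 5th triangular number (triangular index)
the 5th triangular number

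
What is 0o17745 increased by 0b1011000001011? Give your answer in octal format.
Convert 0o17745 (octal) → 1×4096 + 7×512 + 7×64 + 4×8 + 5 = 8165 (decimal)
Convert 0b1011000001011 (binary) → 4096 + 1024 + 512 + 8 + 2 + 1 = 5643 (decimal)
Compute 8165 + 5643 = 13808
Convert 13808 (decimal) → 13808 = 3×4096 + 2×512 + 7×64 + 6×8 → 0o32760 (octal)
0o32760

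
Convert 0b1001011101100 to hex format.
Convert 0b1001011101100 (binary) → 4096 + 512 + 128 + 64 + 32 + 8 + 4 = 4844 (decimal)
Convert 4844 (decimal) → 4844 = 1×4096 + 2×256 + 14×16 + 12 → 0x12EC (hexadecimal)
0x12EC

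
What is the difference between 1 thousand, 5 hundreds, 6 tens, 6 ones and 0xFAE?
Convert 1 thousand, 5 hundreds, 6 tens, 6 ones (place-value notation) → 1×1000 + 5×100 + 6×10 + 6 = 1566 (decimal)
Convert 0xFAE (hexadecimal) → 15×256 + 10×16 + 14 = 4014 (decimal)
Difference: |1566 - 4014| = 2448
2448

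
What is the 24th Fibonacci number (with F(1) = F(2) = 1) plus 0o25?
The 24th Fibonacci number (with F(1) = F(2) = 1) = 46368
Convert 0o25 (octal) → 2×8 + 5 = 21 (decimal)
Compute 46368 + 21 = 46389
46389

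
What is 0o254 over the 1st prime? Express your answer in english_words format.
Convert 0o254 (octal) → 2×64 + 5×8 + 4 = 172 (decimal)
Convert the 1st prime (prime index) → 2 (decimal)
Compute 172 ÷ 2 = 86
Convert 86 (decimal) → eighty-six (English words)
eighty-six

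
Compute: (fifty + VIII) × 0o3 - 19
Convert fifty (English words) → 50 (decimal)
Convert VIII (Roman numeral) → 5 + 1 + 1 + 1 = 8 (decimal)
Convert 0o3 (octal) → 3 (decimal)
Expression in decimal: (50 + 8) × 3 - 19
Parentheses first: 50 + 8 = 58
Multiply: 58 × 3 = 174
Subtract: 174 - 19 = 155
155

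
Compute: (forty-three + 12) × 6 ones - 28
Convert forty-three (English words) → 43 (decimal)
Convert 6 ones (place-value notation) → 6 (decimal)
Expression in decimal: (43 + 12) × 6 - 28
Parentheses first: 43 + 12 = 55
Multiply: 55 × 6 = 330
Subtract: 330 - 28 = 302
302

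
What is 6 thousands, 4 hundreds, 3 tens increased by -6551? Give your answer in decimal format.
Convert 6 thousands, 4 hundreds, 3 tens (place-value notation) → 6×1000 + 4×100 + 3×10 = 6430 (decimal)
Compute 6430 + -6551 = -121
-121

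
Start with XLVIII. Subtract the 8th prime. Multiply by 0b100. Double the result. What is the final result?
Convert XLVIII (Roman numeral) → 40 + 5 + 1 + 1 + 1 = 48 (decimal)
Start: 48
Convert the 8th prime (prime index) → 19 (decimal)
48 - 19 = 29
Convert 0b100 (binary) → 4 (decimal)
29 × 4 = 116
116 × 2 = 232
232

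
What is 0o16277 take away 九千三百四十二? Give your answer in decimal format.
Convert 0o16277 (octal) → 1×4096 + 6×512 + 2×64 + 7×8 + 7 = 7359 (decimal)
Convert 九千三百四十二 (Chinese numeral) → 9×1000 + 3×100 + 4×10 + 2 = 9342 (decimal)
Compute 7359 - 9342 = -1983
-1983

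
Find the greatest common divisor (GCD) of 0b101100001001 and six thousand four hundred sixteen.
Convert 0b101100001001 (binary) → 2048 + 512 + 256 + 8 + 1 = 2825 (decimal)
Convert six thousand four hundred sixteen (English words) → 6×1000 + 4×100 + 16 = 6416 (decimal)
Compute gcd(2825, 6416) = 1
1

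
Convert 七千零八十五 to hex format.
Convert 七千零八十五 (Chinese numeral) → 7×1000 + 8×10 + 5 = 7085 (decimal)
Convert 7085 (decimal) → 7085 = 1×4096 + 11×256 + 10×16 + 13 → 0x1BAD (hexadecimal)
0x1BAD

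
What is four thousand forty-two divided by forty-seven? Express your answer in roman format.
Convert four thousand forty-two (English words) → 4×1000 + 42 = 4042 (decimal)
Convert forty-seven (English words) → 47 (decimal)
Compute 4042 ÷ 47 = 86
Convert 86 (decimal) → 86 = 50 + 10 + 10 + 10 + 5 + 1 → LXXXVI (Roman numeral)
LXXXVI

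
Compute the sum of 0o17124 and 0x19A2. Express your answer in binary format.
Convert 0o17124 (octal) → 1×4096 + 7×512 + 1×64 + 2×8 + 4 = 7764 (decimal)
Convert 0x19A2 (hexadecimal) → 1×4096 + 9×256 + 10×16 + 2 = 6562 (decimal)
Compute 7764 + 6562 = 14326
Convert 14326 (decimal) → 14326 = 8192 + 4096 + 1024 + 512 + 256 + 128 + 64 + 32 + 16 + 4 + 2 → 0b11011111110110 (binary)
0b11011111110110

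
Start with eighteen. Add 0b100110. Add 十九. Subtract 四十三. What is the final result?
Convert eighteen (English words) → 18 (decimal)
Start: 18
Convert 0b100110 (binary) → 32 + 4 + 2 = 38 (decimal)
18 + 38 = 56
Convert 十九 (Chinese numeral) → 1×10 + 9 = 19 (decimal)
56 + 19 = 75
Convert 四十三 (Chinese numeral) → 4×10 + 3 = 43 (decimal)
75 - 43 = 32
32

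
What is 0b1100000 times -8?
Convert 0b1100000 (binary) → 64 + 32 = 96 (decimal)
Compute 96 × -8 = -768
-768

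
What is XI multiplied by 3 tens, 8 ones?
Convert XI (Roman numeral) → 10 + 1 = 11 (decimal)
Convert 3 tens, 8 ones (place-value notation) → 3×10 + 8 = 38 (decimal)
Compute 11 × 38 = 418
418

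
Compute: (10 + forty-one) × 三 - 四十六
Convert forty-one (English words) → 41 (decimal)
Convert 三 (Chinese numeral) → 3 (decimal)
Convert 四十六 (Chinese numeral) → 4×10 + 6 = 46 (decimal)
Expression in decimal: (10 + 41) × 3 - 46
Parentheses first: 10 + 41 = 51
Multiply: 51 × 3 = 153
Subtract: 153 - 46 = 107
107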